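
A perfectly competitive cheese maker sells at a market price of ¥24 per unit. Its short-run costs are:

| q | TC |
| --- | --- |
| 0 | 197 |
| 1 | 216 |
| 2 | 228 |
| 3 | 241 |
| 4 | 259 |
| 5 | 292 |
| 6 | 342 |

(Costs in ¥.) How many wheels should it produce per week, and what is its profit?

Tabulate TR − TC: q=0: -197; q=1: -192; q=2: -180; q=3: -169; q=4: -163; q=5: -172; q=6: -198.
Profit is maximized at q = 4. AVC there is 62/4 = ¥15.50 ≤ P, so producing beats shutting down (which would give -¥197).

q = 4; profit = -¥163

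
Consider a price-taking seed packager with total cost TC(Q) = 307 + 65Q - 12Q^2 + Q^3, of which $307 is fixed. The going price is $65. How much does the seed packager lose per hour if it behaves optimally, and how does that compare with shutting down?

Profit = -$51 at Q = 8

AVC = 65 - 12Q + Q^2; min AVC = $29 at Q = 6. Since P = $65 ≥ min AVC, the firm produces.
MC = 65 - 24Q + 3Q^2. Setting P = MC and taking the root on the rising branch gives Q* = 8.
TR = 65·8 = 520. TC = 307 + 264 = 571. Profit = 520 − 571 = -$51.
Shutting down would mean losing the fixed cost of $307, so operating at a loss of $51 is better by $256.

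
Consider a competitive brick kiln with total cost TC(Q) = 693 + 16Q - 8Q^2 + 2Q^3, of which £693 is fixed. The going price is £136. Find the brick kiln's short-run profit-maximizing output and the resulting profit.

Profit = -£117 at Q = 6

AVC = 16 - 8Q + 2Q^2; min AVC = £8 at Q = 2. Since P = £136 ≥ min AVC, the firm produces.
With MC = 16 - 16Q + 6Q^2, P = MC on the upward-sloping part at Q* = 6.
TR = 136·6 = 816. TC = 693 + 240 = 933. Profit = 816 − 933 = -£117.
By producing, the firm covers all variable cost plus £576 of fixed cost; shutting down would lose the full £693.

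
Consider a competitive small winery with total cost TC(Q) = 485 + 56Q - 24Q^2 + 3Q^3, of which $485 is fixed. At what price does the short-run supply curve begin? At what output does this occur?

The firm shuts down when price falls below the minimum of average variable cost. AVC = VC/Q = 56 - 24Q + 3Q^2.
dAVC/dQ = -24 + 6Q = 0 gives Q = 4. min AVC = 56 - 24·4 + 3·4^2 = 8.
The firm shuts down for any P below $8.

$8 per unit, at Q = 4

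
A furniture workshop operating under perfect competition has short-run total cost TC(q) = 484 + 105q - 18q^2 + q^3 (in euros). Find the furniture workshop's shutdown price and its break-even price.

AVC = 105 - 18q + q^2; minimized at q = 9, giving min AVC = €24. That is the shutdown price.
ATC = 484/q + 105 - 18q + q^2. Setting dATC/dq = −484/q^2 − 18 + 2q = 0 gives q = 11 (since 2·11^3 − 18·11^2 = 484).
min ATC = 484/11 + 105 − 18·11 + 11^2 = €72. That is the break-even price.
For €24 ≤ P < €72 the firm produces at a loss; below €24 it shuts down.

Shutdown price = €24; break-even price = €72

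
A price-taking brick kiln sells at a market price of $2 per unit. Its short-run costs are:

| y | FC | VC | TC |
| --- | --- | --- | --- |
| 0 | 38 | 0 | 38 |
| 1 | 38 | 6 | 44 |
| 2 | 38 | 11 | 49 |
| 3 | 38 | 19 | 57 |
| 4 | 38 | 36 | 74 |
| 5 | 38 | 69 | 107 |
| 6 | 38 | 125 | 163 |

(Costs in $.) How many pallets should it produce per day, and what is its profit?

y = 0 (shut down); profit = -$38

Profit at each row (π = 2y − TC): y=0: -38; y=1: -42; y=2: -45; y=3: -51; y=4: -66; y=5: -97; y=6: -151.
Profit is highest at y = 0. Equivalently, the lowest AVC in the table is 11/2 ≈ $5.50 at y = 2, and P = $2 falls below it — price never covers variable cost, so the firm shuts down and loses only its fixed cost.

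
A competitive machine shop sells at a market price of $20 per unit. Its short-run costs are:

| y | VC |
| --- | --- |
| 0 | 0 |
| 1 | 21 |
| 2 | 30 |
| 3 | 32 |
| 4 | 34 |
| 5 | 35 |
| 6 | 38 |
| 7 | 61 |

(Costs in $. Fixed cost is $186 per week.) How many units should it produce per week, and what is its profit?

y = 6; profit = -$104

Tabulate TR − TC: y=0: -186; y=1: -187; y=2: -176; y=3: -158; y=4: -140; y=5: -121; y=6: -104; y=7: -107.
Profit is maximized at y = 6. AVC there is 38/6 = $6.33 ≤ P, so producing beats shutting down (which would give -$186).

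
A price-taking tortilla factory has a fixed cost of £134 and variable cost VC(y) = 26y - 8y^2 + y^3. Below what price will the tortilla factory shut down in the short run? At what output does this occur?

£10 per unit, at y = 4

Short-run supply begins at min AVC. From VC = 26y - 8y^2 + y^3, AVC = 26 - 8y + y^2.
At the minimum of AVC, MC = AVC. MC = 26 - 16y + 3y^2; setting MC = AVC gives 2y^2 - 8y = 0, so y = 4. min AVC = 10.
For P < £10 the firm produces nothing.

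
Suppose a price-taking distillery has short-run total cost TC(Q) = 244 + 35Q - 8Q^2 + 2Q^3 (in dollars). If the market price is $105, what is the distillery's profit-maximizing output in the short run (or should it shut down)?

Produce at Q = 5

Variable cost is VC = 35Q - 8Q^2 + 2Q^3, so AVC = VC/Q = 35 - 8Q + 2Q^2 and MC = dTC/dQ = 35 - 16Q + 6Q^2.
AVC hits its minimum where MC = AVC, at Q = 2, giving min AVC = 35 - 8·2 + 2·2^2 = $27.
P = $105 exceeds min AVC = $27, so the firm stays open.
Set P = MC: 105 = 35 - 16Q + 6Q^2 → -70 - 16Q + 6Q^2 = 0. The roots are Q = -7/3 and Q = 5; the profit-maximizing output is on the rising part of MC, so Q* = 5.
Check: AVC at Q = 5 is $45 ≤ P, so revenue covers variable cost.
Profit = P·Q − TC = 105·5 − 469 = $56.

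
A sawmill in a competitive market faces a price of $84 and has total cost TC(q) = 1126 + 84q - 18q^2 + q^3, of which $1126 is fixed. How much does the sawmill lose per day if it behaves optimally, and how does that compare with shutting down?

Profit = -$262 at q = 12

AVC = 84 - 18q + q^2; min AVC = $3 at q = 9. Since P = $84 ≥ min AVC, the firm produces.
MC = 84 - 36q + 3q^2. Setting P = MC and taking the root on the rising branch gives q* = 12.
TR = 84·12 = 1008. TC = 1126 + 144 = 1270. Profit = 1008 − 1270 = -$262.
Shutting down would mean losing the fixed cost of $1126, so operating at a loss of $262 is better by $864.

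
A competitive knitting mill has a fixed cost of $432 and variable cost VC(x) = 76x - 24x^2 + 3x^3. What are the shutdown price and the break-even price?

Shutdown price = $28; break-even price = $112

Shutdown price = min AVC. AVC = 76 - 24x + 3x^2, with vertex at x = 4 and minimum $28.
ATC = 432/x + 76 - 24x + 3x^2. Setting dATC/dx = −432/x^2 − 24 + 6x = 0 gives x = 6 (since 6·6^3 − 24·6^2 = 432).
min ATC = 432/6 + 76 − 24·6 + 3·6^2 = $112. That is the break-even price.
For $28 ≤ P < $112 the firm produces at a loss; below $28 it shuts down.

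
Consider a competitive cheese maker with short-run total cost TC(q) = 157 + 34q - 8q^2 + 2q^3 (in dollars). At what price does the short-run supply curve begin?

$26 per unit

The shutdown price is the minimum of AVC. VC = 34q - 8q^2 + 2q^3, so AVC = 34 - 8q + 2q^2.
dAVC/dq = -8 + 4q = 0 gives q = 2. min AVC = 34 - 8·2 + 2·2^2 = 26.
For P < $26 the firm produces nothing.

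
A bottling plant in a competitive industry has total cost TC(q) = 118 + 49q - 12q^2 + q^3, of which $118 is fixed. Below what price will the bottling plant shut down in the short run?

$13 per unit

The firm shuts down when price falls below the minimum of average variable cost. AVC = VC/q = 49 - 12q + q^2.
dAVC/dq = -12 + 2q = 0 gives q = 6. min AVC = 49 - 12·6 + 6^2 = 13.
For P < $13 the firm produces nothing.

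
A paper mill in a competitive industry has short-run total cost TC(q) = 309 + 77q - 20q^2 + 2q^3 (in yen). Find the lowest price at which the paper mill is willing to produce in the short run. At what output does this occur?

¥27 per unit, at q = 5

The shutdown price is the minimum of AVC. VC = 77q - 20q^2 + 2q^3, so AVC = 77 - 20q + 2q^2.
dAVC/dq = -20 + 4q = 0 gives q = 5. min AVC = 77 - 20·5 + 2·5^2 = 27.
So the shutdown price is ¥27.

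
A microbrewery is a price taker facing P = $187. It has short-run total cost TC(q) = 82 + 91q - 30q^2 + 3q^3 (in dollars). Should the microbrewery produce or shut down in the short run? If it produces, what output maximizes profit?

Produce at q = 8

Strip out fixed cost: VC = 91q - 30q^2 + 3q^3. Then AVC = 91 - 30q + 3q^2 and MC = 91 - 60q + 9q^2.
AVC is minimized where dAVC/dq = -30 + 6q = 0, at q = 5; min AVC = 91 - 30·5 + 3·5^2 = $16.
P = $187 exceeds min AVC = $16, so the firm stays open.
Set P = MC: 187 = 91 - 60q + 9q^2 → -96 - 60q + 9q^2 = 0. The roots are q = -4/3 and q = 8; the profit-maximizing output is on the rising part of MC, so q* = 8.
Check: AVC at q = 8 is $43 ≤ P, so revenue covers variable cost.
Profit = P·q − TC = 187·8 − 426 = $1070.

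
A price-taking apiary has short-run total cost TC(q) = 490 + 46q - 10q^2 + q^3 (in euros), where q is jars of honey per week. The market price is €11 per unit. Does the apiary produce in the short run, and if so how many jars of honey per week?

Strip out fixed cost: VC = 46q - 10q^2 + q^3. Then AVC = 46 - 10q + q^2 and MC = 46 - 20q + 3q^2.
The AVC parabola has its vertex at q = 10/2 = 5, where AVC = 46 - 10·5 + 5^2 = €21.
With P < min AVC (€11 < €21), every unit sold adds to the loss.
The firm minimizes its loss by shutting down and losing only its fixed cost of €490.

Shut down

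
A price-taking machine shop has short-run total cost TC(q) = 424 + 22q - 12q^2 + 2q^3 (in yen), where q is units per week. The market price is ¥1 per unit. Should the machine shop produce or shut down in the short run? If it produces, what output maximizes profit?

Variable cost is VC = 22q - 12q^2 + 2q^3, so AVC = VC/q = 22 - 12q + 2q^2 and MC = dTC/dq = 22 - 24q + 6q^2.
AVC hits its minimum where MC = AVC, at q = 3, giving min AVC = 22 - 12·3 + 2·3^2 = ¥4.
P = ¥1 lies below min AVC = ¥4; no output level covers variable cost.
Best response: produce nothing and absorb the ¥424 fixed cost.

Shut down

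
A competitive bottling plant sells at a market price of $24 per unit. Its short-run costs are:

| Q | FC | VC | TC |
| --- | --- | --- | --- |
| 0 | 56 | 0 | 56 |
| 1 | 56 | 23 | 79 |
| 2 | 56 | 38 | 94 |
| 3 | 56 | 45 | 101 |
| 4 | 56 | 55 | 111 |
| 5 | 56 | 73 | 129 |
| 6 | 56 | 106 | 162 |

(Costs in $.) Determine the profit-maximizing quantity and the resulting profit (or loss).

Q = 5; profit = -$9

Compute π = P·Q − TC at each output: Q=0: -56; Q=1: -55; Q=2: -46; Q=3: -29; Q=4: -15; Q=5: -9; Q=6: -18.
Profit is maximized at Q = 5. AVC there is 73/5 = $14.60 ≤ P, so producing beats shutting down (which would give -$56).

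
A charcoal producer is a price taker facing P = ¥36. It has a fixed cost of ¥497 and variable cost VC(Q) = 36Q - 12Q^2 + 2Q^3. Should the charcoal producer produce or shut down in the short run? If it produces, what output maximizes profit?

Produce at Q = 4

Variable cost is VC = 36Q - 12Q^2 + 2Q^3, so AVC = VC/Q = 36 - 12Q + 2Q^2 and MC = dTC/dQ = 36 - 24Q + 6Q^2.
The AVC parabola has its vertex at Q = 12/4 = 3, where AVC = 36 - 12·3 + 2·3^2 = ¥18.
Because ¥36 ≥ ¥18, revenue can cover variable cost; the firm operates.
Set P = MC: 36 = 36 - 24Q + 6Q^2 → -24Q + 6Q^2 = 0. The roots are Q = 0 and Q = 4; the profit-maximizing output is on the rising part of MC, so Q* = 4.
Check: AVC at Q = 4 is ¥20 ≤ P, so revenue covers variable cost.
Profit = P·Q − TC = 36·4 − 577 = -¥433, a loss, but smaller than the ¥497 fixed cost the firm would lose by shutting down.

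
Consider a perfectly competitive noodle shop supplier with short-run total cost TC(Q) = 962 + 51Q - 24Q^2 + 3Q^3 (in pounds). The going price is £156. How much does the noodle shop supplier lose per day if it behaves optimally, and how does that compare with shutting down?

Profit = -£80 at Q = 7

AVC = 51 - 24Q + 3Q^2; min AVC = £3 at Q = 4. Since P = £156 ≥ min AVC, the firm produces.
MC = 51 - 48Q + 9Q^2. Setting P = MC and taking the root on the rising branch gives Q* = 7.
TR = 156·7 = 1092. TC = 962 + 210 = 1172. Profit = 1092 − 1172 = -£80.
Shutting down would mean losing the fixed cost of £962, so operating at a loss of £80 is better by £882.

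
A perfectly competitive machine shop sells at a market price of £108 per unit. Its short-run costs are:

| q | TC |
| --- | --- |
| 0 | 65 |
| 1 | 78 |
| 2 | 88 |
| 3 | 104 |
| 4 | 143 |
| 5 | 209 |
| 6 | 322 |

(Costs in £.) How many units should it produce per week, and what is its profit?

Profit at each row (π = 108q − TC): q=0: -65; q=1: 30; q=2: 128; q=3: 220; q=4: 289; q=5: 331; q=6: 326.
Profit is maximized at q = 5. AVC there is 144/5 = £28.80 ≤ P, so producing beats shutting down (which would give -£65).

q = 5; profit = £331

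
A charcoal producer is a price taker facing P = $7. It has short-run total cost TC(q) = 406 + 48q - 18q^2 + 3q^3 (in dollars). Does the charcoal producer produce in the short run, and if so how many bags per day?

From TC, MC = TC'(q) = 48 - 36q + 9q^2 and AVC = VC/q = 48 - 18q + 3q^2.
AVC hits its minimum where MC = AVC, at q = 3, giving min AVC = 48 - 18·3 + 3·3^2 = $21.
With P < min AVC ($7 < $21), every unit sold adds to the loss.
Best response: produce nothing and absorb the $406 fixed cost.

Shut down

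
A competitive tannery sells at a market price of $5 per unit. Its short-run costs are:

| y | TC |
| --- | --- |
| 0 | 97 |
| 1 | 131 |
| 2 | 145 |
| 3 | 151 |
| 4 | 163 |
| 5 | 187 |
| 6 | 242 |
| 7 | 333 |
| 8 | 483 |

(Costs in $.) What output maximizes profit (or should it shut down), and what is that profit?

y = 0 (shut down); profit = -$97

Profit at each row (π = 5y − TC): y=0: -97; y=1: -126; y=2: -135; y=3: -136; y=4: -143; y=5: -162; y=6: -212; y=7: -298; y=8: -443.
Profit is highest at y = 0. Equivalently, the lowest AVC in the table is 66/4 ≈ $16.50 at y = 4, and P = $5 falls below it — price never covers variable cost, so the firm shuts down and loses only its fixed cost.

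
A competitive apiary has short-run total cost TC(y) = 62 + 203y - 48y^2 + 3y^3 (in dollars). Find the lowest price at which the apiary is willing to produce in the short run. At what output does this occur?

$11 per unit, at y = 8

The firm shuts down when price falls below the minimum of average variable cost. AVC = VC/y = 203 - 48y + 3y^2.
At the minimum of AVC, MC = AVC. MC = 203 - 96y + 9y^2; setting MC = AVC gives 6y^2 - 48y = 0, so y = 8. min AVC = 11.
For P < $11 the firm produces nothing.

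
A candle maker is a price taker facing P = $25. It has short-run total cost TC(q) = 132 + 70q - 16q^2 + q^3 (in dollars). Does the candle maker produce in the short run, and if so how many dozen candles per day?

Produce at q = 9

Variable cost is VC = 70q - 16q^2 + q^3, so AVC = VC/q = 70 - 16q + q^2 and MC = dTC/dq = 70 - 32q + 3q^2.
AVC hits its minimum where MC = AVC, at q = 8, giving min AVC = 70 - 16·8 + 8^2 = $6.
Since P = $25 ≥ min AVC = $6, price covers variable cost and the firm should produce.
P = MC gives 45 - 32q + 3q^2 = 0, with roots 5/3 and 9. Take the larger (rising MC): q* = 9.
Check: AVC at q = 9 is $7 ≤ P, so revenue covers variable cost.
Profit = P·q − TC = 25·9 − 195 = $30.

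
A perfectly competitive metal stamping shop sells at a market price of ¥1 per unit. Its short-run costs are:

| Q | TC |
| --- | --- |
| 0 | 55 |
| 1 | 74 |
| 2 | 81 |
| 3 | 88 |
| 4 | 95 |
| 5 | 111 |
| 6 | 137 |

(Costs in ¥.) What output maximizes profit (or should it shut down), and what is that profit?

Q = 0 (shut down); profit = -¥55

Profit at each row (π = 1Q − TC): Q=0: -55; Q=1: -73; Q=2: -79; Q=3: -85; Q=4: -91; Q=5: -106; Q=6: -131.
Profit is highest at Q = 0. Equivalently, the lowest AVC in the table is 40/4 ≈ ¥10 at Q = 4, and P = ¥1 falls below it — price never covers variable cost, so the firm shuts down and loses only its fixed cost.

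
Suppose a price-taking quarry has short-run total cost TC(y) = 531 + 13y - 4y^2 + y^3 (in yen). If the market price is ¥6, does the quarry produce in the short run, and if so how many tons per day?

Shut down

From TC, MC = TC'(y) = 13 - 8y + 3y^2 and AVC = VC/y = 13 - 4y + y^2.
The AVC parabola has its vertex at y = 4/2 = 2, where AVC = 13 - 4·2 + 2^2 = ¥9.
With P < min AVC (¥6 < ¥9), every unit sold adds to the loss.
Shutting down limits the loss to fixed cost, ¥531.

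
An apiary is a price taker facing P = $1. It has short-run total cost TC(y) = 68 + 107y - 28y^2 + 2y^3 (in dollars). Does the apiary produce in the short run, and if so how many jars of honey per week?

Variable cost is VC = 107y - 28y^2 + 2y^3, so AVC = VC/y = 107 - 28y + 2y^2 and MC = dTC/dy = 107 - 56y + 6y^2.
The AVC parabola has its vertex at y = 28/4 = 7, where AVC = 107 - 28·7 + 2·7^2 = $9.
P = $1 lies below min AVC = $9; no output level covers variable cost.
Shutting down limits the loss to fixed cost, $68.

Shut down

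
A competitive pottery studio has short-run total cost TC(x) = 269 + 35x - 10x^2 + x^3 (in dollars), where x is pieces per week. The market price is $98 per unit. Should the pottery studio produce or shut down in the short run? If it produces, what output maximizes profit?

Variable cost is VC = 35x - 10x^2 + x^3, so AVC = VC/x = 35 - 10x + x^2 and MC = dTC/dx = 35 - 20x + 3x^2.
The AVC parabola has its vertex at x = 10/2 = 5, where AVC = 35 - 10·5 + 5^2 = $10.
Because $98 ≥ $10, revenue can cover variable cost; the firm operates.
P = MC gives -63 - 20x + 3x^2 = 0, with roots -7/3 and 9. Take the larger (rising MC): x* = 9.
Check: AVC at x = 9 is $26 ≤ P, so revenue covers variable cost.
Profit = P·x − TC = 98·9 − 503 = $379.

Produce at x = 9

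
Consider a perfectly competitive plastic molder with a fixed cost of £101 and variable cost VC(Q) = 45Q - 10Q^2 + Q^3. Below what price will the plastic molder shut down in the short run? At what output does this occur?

The shutdown price is the minimum of AVC. VC = 45Q - 10Q^2 + Q^3, so AVC = 45 - 10Q + Q^2.
At the minimum of AVC, MC = AVC. MC = 45 - 20Q + 3Q^2; setting MC = AVC gives 2Q^2 - 10Q = 0, so Q = 5. min AVC = 20.
So the shutdown price is £20.

£20 per unit, at Q = 5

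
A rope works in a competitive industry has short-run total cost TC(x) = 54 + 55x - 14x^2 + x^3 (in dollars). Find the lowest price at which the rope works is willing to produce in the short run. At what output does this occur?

$6 per unit, at x = 7

The shutdown price is the minimum of AVC. VC = 55x - 14x^2 + x^3, so AVC = 55 - 14x + x^2.
dAVC/dx = -14 + 2x = 0 gives x = 7. min AVC = 55 - 14·7 + 7^2 = 6.
So the shutdown price is $6.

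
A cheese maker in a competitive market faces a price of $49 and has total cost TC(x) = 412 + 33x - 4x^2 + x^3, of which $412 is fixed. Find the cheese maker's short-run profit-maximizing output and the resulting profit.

AVC = 33 - 4x + x^2; min AVC = $29 at x = 2. Since P = $49 ≥ min AVC, the firm produces.
MC = 33 - 8x + 3x^2. Setting P = MC and taking the root on the rising branch gives x* = 4.
TR = 49·4 = 196. TC = 412 + 132 = 544. Profit = 196 − 544 = -$348.
By producing, the firm covers all variable cost plus $64 of fixed cost; shutting down would lose the full $412.

Profit = -$348 at x = 4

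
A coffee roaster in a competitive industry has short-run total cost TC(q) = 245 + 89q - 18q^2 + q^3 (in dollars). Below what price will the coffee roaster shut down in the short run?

Short-run supply begins at min AVC. From VC = 89q - 18q^2 + q^3, AVC = 89 - 18q + q^2.
At the minimum of AVC, MC = AVC. MC = 89 - 36q + 3q^2; setting MC = AVC gives 2q^2 - 18q = 0, so q = 9. min AVC = 8.
For P < $8 the firm produces nothing.

$8 per unit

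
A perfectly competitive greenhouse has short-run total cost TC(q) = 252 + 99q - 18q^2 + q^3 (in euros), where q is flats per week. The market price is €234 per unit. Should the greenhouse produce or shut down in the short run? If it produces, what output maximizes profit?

Produce at q = 15

Variable cost is VC = 99q - 18q^2 + q^3, so AVC = VC/q = 99 - 18q + q^2 and MC = dTC/dq = 99 - 36q + 3q^2.
AVC is minimized where dAVC/dq = -18 + 2q = 0, at q = 9; min AVC = 99 - 18·9 + 9^2 = €18.
Since P = €234 ≥ min AVC = €18, price covers variable cost and the firm should produce.
P = MC gives -135 - 36q + 3q^2 = 0, with roots -3 and 15. Take the larger (rising MC): q* = 15.
Check: AVC at q = 15 is €54 ≤ P, so revenue covers variable cost.
Profit = P·q − TC = 234·15 − 1062 = €2448.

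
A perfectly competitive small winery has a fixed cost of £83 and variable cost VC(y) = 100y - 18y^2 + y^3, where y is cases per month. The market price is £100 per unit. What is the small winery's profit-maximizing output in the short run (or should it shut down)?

Produce at y = 12

Strip out fixed cost: VC = 100y - 18y^2 + y^3. Then AVC = 100 - 18y + y^2 and MC = 100 - 36y + 3y^2.
AVC is minimized where dAVC/dy = -18 + 2y = 0, at y = 9; min AVC = 100 - 18·9 + 9^2 = £19.
Since P = £100 ≥ min AVC = £19, price covers variable cost and the firm should produce.
Set P = MC: 100 = 100 - 36y + 3y^2 → -36y + 3y^2 = 0. The roots are y = 0 and y = 12; the profit-maximizing output is on the rising part of MC, so y* = 12.
Check: AVC at y = 12 is £28 ≤ P, so revenue covers variable cost.
Profit = P·y − TC = 100·12 − 419 = £781.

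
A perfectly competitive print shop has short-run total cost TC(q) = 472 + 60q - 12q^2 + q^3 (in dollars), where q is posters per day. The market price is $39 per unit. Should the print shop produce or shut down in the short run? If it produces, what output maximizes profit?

Produce at q = 7

Strip out fixed cost: VC = 60q - 12q^2 + q^3. Then AVC = 60 - 12q + q^2 and MC = 60 - 24q + 3q^2.
AVC hits its minimum where MC = AVC, at q = 6, giving min AVC = 60 - 12·6 + 6^2 = $24.
Since P = $39 ≥ min AVC = $24, price covers variable cost and the firm should produce.
Set P = MC: 39 = 60 - 24q + 3q^2 → 21 - 24q + 3q^2 = 0. The roots are q = 1 and q = 7; the profit-maximizing output is on the rising part of MC, so q* = 7.
Check: AVC at q = 7 is $25 ≤ P, so revenue covers variable cost.
Profit = P·q − TC = 39·7 − 647 = -$374, a loss, but smaller than the $472 fixed cost the firm would lose by shutting down.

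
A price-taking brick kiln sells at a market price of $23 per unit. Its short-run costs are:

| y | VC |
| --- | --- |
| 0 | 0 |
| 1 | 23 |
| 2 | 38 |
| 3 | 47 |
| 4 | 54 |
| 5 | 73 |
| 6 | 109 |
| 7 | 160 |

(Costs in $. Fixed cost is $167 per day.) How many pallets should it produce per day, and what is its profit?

y = 5; profit = -$125

Tabulate TR − TC: y=0: -167; y=1: -167; y=2: -159; y=3: -145; y=4: -129; y=5: -125; y=6: -138; y=7: -166.
Profit is maximized at y = 5. AVC there is 73/5 = $14.60 ≤ P, so producing beats shutting down (which would give -$167).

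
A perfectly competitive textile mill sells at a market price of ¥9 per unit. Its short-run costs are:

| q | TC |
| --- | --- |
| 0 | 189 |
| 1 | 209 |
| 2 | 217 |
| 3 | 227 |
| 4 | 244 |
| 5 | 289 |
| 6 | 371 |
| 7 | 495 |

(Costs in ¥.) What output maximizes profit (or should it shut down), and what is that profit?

q = 0 (shut down); profit = -¥189

Compute π = P·q − TC at each output: q=0: -189; q=1: -200; q=2: -199; q=3: -200; q=4: -208; q=5: -244; q=6: -317; q=7: -432.
Profit is highest at q = 0. Equivalently, the lowest AVC in the table is 38/3 ≈ ¥12.67 at q = 3, and P = ¥9 falls below it — price never covers variable cost, so the firm shuts down and loses only its fixed cost.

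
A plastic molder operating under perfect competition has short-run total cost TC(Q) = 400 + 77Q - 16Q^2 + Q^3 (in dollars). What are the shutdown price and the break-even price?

Shutdown price = $13; break-even price = $57

AVC = 77 - 16Q + Q^2; minimized at Q = 8, giving min AVC = $13. That is the shutdown price.
ATC = 400/Q + 77 - 16Q + Q^2. Setting dATC/dQ = −400/Q^2 − 16 + 2Q = 0 gives Q = 10 (since 2·10^3 − 16·10^2 = 400).
min ATC = 400/10 + 77 − 16·10 + 10^2 = $57. That is the break-even price.
For $13 ≤ P < $57 the firm produces at a loss; below $13 it shuts down.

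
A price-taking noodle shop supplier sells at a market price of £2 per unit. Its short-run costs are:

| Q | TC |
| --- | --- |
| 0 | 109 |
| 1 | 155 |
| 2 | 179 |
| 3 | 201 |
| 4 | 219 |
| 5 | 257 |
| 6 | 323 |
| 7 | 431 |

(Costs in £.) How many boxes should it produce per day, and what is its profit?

Q = 0 (shut down); profit = -£109

Compute π = P·Q − TC at each output: Q=0: -109; Q=1: -153; Q=2: -175; Q=3: -195; Q=4: -211; Q=5: -247; Q=6: -311; Q=7: -417.
Profit is highest at Q = 0. Equivalently, the lowest AVC in the table is 110/4 ≈ £27.50 at Q = 4, and P = £2 falls below it — price never covers variable cost, so the firm shuts down and loses only its fixed cost.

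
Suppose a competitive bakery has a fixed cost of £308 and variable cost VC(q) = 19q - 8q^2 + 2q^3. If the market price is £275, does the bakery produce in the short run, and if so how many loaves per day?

Variable cost is VC = 19q - 8q^2 + 2q^3, so AVC = VC/q = 19 - 8q + 2q^2 and MC = dTC/dq = 19 - 16q + 6q^2.
AVC is minimized where dAVC/dq = -8 + 4q = 0, at q = 2; min AVC = 19 - 8·2 + 2·2^2 = £11.
P = £275 exceeds min AVC = £11, so the firm stays open.
Solving P = MC: -256 - 16q + 6q^2 = 0 ⇒ q = -16/3 or 8. On the upward-sloping branch, q* = 8.
Check: AVC at q = 8 is £83 ≤ P, so revenue covers variable cost.
Profit = P·q − TC = 275·8 − 972 = £1228.

Produce at q = 8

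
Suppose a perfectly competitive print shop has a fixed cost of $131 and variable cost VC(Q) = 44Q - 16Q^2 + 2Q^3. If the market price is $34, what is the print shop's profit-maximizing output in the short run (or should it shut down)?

Strip out fixed cost: VC = 44Q - 16Q^2 + 2Q^3. Then AVC = 44 - 16Q + 2Q^2 and MC = 44 - 32Q + 6Q^2.
AVC hits its minimum where MC = AVC, at Q = 4, giving min AVC = 44 - 16·4 + 2·4^2 = $12.
Since P = $34 ≥ min AVC = $12, price covers variable cost and the firm should produce.
Solving P = MC: 10 - 32Q + 6Q^2 = 0 ⇒ Q = 1/3 or 5. On the upward-sloping branch, Q* = 5.
Check: AVC at Q = 5 is $14 ≤ P, so revenue covers variable cost.
Profit = P·Q − TC = 34·5 − 201 = -$31, a loss, but smaller than the $131 fixed cost the firm would lose by shutting down.

Produce at Q = 5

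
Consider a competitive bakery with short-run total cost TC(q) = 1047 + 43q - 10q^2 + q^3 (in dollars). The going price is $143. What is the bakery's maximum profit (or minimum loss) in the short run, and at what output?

AVC = 43 - 10q + q^2; min AVC = $18 at q = 5. Since P = $143 ≥ min AVC, the firm produces.
MC = 43 - 20q + 3q^2. Setting P = MC and taking the root on the rising branch gives q* = 10.
TR = 143·10 = 1430. TC = 1047 + 430 = 1477. Profit = 1430 − 1477 = -$47.
That loss of $47 beats the $1047 the firm would lose by shutting down; producing recovers $1000 of fixed cost.

Profit = -$47 at q = 10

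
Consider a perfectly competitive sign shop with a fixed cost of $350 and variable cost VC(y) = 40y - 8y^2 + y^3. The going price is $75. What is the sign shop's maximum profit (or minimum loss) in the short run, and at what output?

Profit = -$56 at y = 7

AVC = 40 - 8y + y^2; min AVC = $24 at y = 4. Since P = $75 ≥ min AVC, the firm produces.
With MC = 40 - 16y + 3y^2, P = MC on the upward-sloping part at y* = 7.
TR = 75·7 = 525. TC = 350 + 231 = 581. Profit = 525 − 581 = -$56.
By producing, the firm covers all variable cost plus $294 of fixed cost; shutting down would lose the full $350.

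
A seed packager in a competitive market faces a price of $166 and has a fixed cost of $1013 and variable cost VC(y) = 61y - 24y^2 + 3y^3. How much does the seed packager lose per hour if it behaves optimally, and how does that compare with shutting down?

AVC = 61 - 24y + 3y^2; min AVC = $13 at y = 4. Since P = $166 ≥ min AVC, the firm produces.
With MC = 61 - 48y + 9y^2, P = MC on the upward-sloping part at y* = 7.
TR = 166·7 = 1162. TC = 1013 + 280 = 1293. Profit = 1162 − 1293 = -$131.
By producing, the firm covers all variable cost plus $882 of fixed cost; shutting down would lose the full $1013.

Profit = -$131 at y = 7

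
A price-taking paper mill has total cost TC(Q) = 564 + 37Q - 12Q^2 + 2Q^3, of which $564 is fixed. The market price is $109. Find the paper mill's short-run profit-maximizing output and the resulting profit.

AVC = 37 - 12Q + 2Q^2 has its minimum $19 at Q = 3; price $109 clears that bar, so the firm operates.
With MC = 37 - 24Q + 6Q^2, P = MC on the upward-sloping part at Q* = 6.
TR = 109·6 = 654. TC = 564 + 222 = 786. Profit = 654 − 786 = -$132.
That loss of $132 beats the $564 the firm would lose by shutting down; producing recovers $432 of fixed cost.

Profit = -$132 at Q = 6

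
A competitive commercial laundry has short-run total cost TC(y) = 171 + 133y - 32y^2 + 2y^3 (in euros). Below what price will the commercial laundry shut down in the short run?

€5 per unit

The firm shuts down when price falls below the minimum of average variable cost. AVC = VC/y = 133 - 32y + 2y^2.
dAVC/dy = -32 + 4y = 0 gives y = 8. min AVC = 133 - 32·8 + 2·8^2 = 5.
So the shutdown price is €5.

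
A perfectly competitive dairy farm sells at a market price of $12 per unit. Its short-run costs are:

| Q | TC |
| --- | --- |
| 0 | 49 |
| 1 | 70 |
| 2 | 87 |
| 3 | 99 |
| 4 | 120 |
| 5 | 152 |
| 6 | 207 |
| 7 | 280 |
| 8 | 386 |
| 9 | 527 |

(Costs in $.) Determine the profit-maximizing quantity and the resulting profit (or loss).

Q = 0 (shut down); profit = -$49

Profit at each row (π = 12Q − TC): Q=0: -49; Q=1: -58; Q=2: -63; Q=3: -63; Q=4: -72; Q=5: -92; Q=6: -135; Q=7: -196; Q=8: -290; Q=9: -419.
Profit is highest at Q = 0. Equivalently, the lowest AVC in the table is 50/3 ≈ $16.67 at Q = 3, and P = $12 falls below it — price never covers variable cost, so the firm shuts down and loses only its fixed cost.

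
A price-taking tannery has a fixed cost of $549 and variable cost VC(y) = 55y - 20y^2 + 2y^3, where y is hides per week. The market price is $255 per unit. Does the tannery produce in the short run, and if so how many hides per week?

Produce at y = 10

Strip out fixed cost: VC = 55y - 20y^2 + 2y^3. Then AVC = 55 - 20y + 2y^2 and MC = 55 - 40y + 6y^2.
The AVC parabola has its vertex at y = 20/4 = 5, where AVC = 55 - 20·5 + 2·5^2 = $5.
Because $255 ≥ $5, revenue can cover variable cost; the firm operates.
Solving P = MC: -200 - 40y + 6y^2 = 0 ⇒ y = -10/3 or 10. On the upward-sloping branch, y* = 10.
Check: AVC at y = 10 is $55 ≤ P, so revenue covers variable cost.
Profit = P·y − TC = 255·10 − 1099 = $1451.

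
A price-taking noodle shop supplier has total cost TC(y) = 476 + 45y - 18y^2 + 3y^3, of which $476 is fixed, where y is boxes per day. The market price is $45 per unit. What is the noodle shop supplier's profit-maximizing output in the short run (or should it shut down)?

Variable cost is VC = 45y - 18y^2 + 3y^3, so AVC = VC/y = 45 - 18y + 3y^2 and MC = dTC/dy = 45 - 36y + 9y^2.
AVC is minimized where dAVC/dy = -18 + 6y = 0, at y = 3; min AVC = 45 - 18·3 + 3·3^2 = $18.
Because $45 ≥ $18, revenue can cover variable cost; the firm operates.
P = MC gives -36y + 9y^2 = 0, with roots 0 and 4. Take the larger (rising MC): y* = 4.
Check: AVC at y = 4 is $21 ≤ P, so revenue covers variable cost.
Profit = P·y − TC = 45·4 − 560 = -$380, a loss, but smaller than the $476 fixed cost the firm would lose by shutting down.

Produce at y = 4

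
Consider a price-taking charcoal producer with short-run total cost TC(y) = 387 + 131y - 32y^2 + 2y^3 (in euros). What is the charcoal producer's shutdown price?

Short-run supply begins at min AVC. From VC = 131y - 32y^2 + 2y^3, AVC = 131 - 32y + 2y^2.
dAVC/dy = -32 + 4y = 0 gives y = 8. min AVC = 131 - 32·8 + 2·8^2 = 3.
The firm shuts down for any P below €3.

€3 per unit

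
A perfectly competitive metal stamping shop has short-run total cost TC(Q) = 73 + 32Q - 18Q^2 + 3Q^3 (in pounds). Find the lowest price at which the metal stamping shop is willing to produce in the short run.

The shutdown price is the minimum of AVC. VC = 32Q - 18Q^2 + 3Q^3, so AVC = 32 - 18Q + 3Q^2.
At the minimum of AVC, MC = AVC. MC = 32 - 36Q + 9Q^2; setting MC = AVC gives 6Q^2 - 18Q = 0, so Q = 3. min AVC = 5.
The firm shuts down for any P below £5.

£5 per unit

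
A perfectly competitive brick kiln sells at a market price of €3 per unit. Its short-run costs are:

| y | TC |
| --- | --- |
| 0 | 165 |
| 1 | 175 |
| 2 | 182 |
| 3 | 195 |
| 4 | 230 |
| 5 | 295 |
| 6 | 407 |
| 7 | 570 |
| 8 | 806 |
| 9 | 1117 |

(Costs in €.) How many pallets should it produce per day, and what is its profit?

Profit at each row (π = 3y − TC): y=0: -165; y=1: -172; y=2: -176; y=3: -186; y=4: -218; y=5: -280; y=6: -389; y=7: -549; y=8: -782; y=9: -1090.
Profit is highest at y = 0. Equivalently, the lowest AVC in the table is 17/2 ≈ €8.50 at y = 2, and P = €3 falls below it — price never covers variable cost, so the firm shuts down and loses only its fixed cost.

y = 0 (shut down); profit = -€165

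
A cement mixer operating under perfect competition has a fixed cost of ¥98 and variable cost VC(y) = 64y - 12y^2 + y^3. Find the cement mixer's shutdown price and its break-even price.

Shutdown price = ¥28; break-even price = ¥43

Shutdown price = min AVC. AVC = 64 - 12y + y^2, with vertex at y = 6 and minimum ¥28.
ATC = 98/y + 64 - 12y + y^2. Setting dATC/dy = −98/y^2 − 12 + 2y = 0 gives y = 7 (since 2·7^3 − 12·7^2 = 98).
min ATC = 98/7 + 64 − 12·7 + 7^2 = ¥43. That is the break-even price.
Between these two prices the firm operates at a loss; above ¥43 it earns a profit.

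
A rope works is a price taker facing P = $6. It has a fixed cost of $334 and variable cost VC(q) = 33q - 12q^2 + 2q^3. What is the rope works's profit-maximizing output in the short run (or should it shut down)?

Shut down

Variable cost is VC = 33q - 12q^2 + 2q^3, so AVC = VC/q = 33 - 12q + 2q^2 and MC = dTC/dq = 33 - 24q + 6q^2.
AVC is minimized where dAVC/dq = -12 + 4q = 0, at q = 3; min AVC = 33 - 12·3 + 2·3^2 = $15.
P = $6 lies below min AVC = $15; no output level covers variable cost.
The firm minimizes its loss by shutting down and losing only its fixed cost of $334.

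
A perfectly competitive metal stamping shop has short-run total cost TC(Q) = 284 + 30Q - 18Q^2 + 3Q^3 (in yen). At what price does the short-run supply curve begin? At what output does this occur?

The shutdown price is the minimum of AVC. VC = 30Q - 18Q^2 + 3Q^3, so AVC = 30 - 18Q + 3Q^2.
At the minimum of AVC, MC = AVC. MC = 30 - 36Q + 9Q^2; setting MC = AVC gives 6Q^2 - 18Q = 0, so Q = 3. min AVC = 3.
So the shutdown price is ¥3.

¥3 per unit, at Q = 3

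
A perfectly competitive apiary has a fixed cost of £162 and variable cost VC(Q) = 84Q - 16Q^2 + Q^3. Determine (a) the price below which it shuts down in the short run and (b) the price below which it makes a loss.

Shutdown price = £20; break-even price = £39

AVC = 84 - 16Q + Q^2; minimized at Q = 8, giving min AVC = £20. That is the shutdown price.
ATC = 162/Q + 84 - 16Q + Q^2. Setting dATC/dQ = −162/Q^2 − 16 + 2Q = 0 gives Q = 9 (since 2·9^3 − 16·9^2 = 162).
min ATC = 162/9 + 84 − 16·9 + 9^2 = £39. That is the break-even price.
For £20 ≤ P < £39 the firm produces at a loss; below £20 it shuts down.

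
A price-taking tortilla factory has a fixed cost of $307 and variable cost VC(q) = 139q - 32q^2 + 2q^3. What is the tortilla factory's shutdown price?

Short-run supply begins at min AVC. From VC = 139q - 32q^2 + 2q^3, AVC = 139 - 32q + 2q^2.
dAVC/dq = -32 + 4q = 0 gives q = 8. min AVC = 139 - 32·8 + 2·8^2 = 11.
The firm shuts down for any P below $11.

$11 per unit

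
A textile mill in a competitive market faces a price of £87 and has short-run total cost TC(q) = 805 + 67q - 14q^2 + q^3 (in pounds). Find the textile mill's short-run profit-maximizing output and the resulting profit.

AVC = 67 - 14q + q^2 has its minimum £18 at q = 7; price £87 clears that bar, so the firm operates.
MC = 67 - 28q + 3q^2. Setting P = MC and taking the root on the rising branch gives q* = 10.
TR = 87·10 = 870. TC = 805 + 270 = 1075. Profit = 870 − 1075 = -£205.
That loss of £205 beats the £805 the firm would lose by shutting down; producing recovers £600 of fixed cost.

Profit = -£205 at q = 10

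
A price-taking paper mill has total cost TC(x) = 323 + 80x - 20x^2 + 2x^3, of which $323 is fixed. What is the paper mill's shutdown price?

Short-run supply begins at min AVC. From VC = 80x - 20x^2 + 2x^3, AVC = 80 - 20x + 2x^2.
dAVC/dx = -20 + 4x = 0 gives x = 5. min AVC = 80 - 20·5 + 2·5^2 = 30.
For P < $30 the firm produces nothing.

$30 per unit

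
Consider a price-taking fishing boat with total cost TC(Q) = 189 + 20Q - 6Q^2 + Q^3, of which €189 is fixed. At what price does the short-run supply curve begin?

The firm shuts down when price falls below the minimum of average variable cost. AVC = VC/Q = 20 - 6Q + Q^2.
dAVC/dQ = -6 + 2Q = 0 gives Q = 3. min AVC = 20 - 6·3 + 3^2 = 11.
So the shutdown price is €11.

€11 per unit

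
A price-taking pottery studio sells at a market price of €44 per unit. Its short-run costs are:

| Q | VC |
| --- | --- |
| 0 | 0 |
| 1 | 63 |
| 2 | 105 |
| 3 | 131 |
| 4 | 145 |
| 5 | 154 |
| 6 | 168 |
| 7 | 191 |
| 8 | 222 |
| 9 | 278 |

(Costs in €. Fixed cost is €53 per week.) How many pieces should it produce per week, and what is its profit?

Profit at each row (π = 44Q − TC): Q=0: -53; Q=1: -72; Q=2: -70; Q=3: -52; Q=4: -22; Q=5: 13; Q=6: 43; Q=7: 64; Q=8: 77; Q=9: 65.
Profit is maximized at Q = 8. AVC there is 222/8 = €27.75 ≤ P, so producing beats shutting down (which would give -€53).

Q = 8; profit = €77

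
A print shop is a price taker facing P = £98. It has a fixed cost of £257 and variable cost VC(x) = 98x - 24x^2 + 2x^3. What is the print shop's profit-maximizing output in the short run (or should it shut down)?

From TC, MC = TC'(x) = 98 - 48x + 6x^2 and AVC = VC/x = 98 - 24x + 2x^2.
The AVC parabola has its vertex at x = 24/4 = 6, where AVC = 98 - 24·6 + 2·6^2 = £26.
Because £98 ≥ £26, revenue can cover variable cost; the firm operates.
Solving P = MC: -48x + 6x^2 = 0 ⇒ x = 0 or 8. On the upward-sloping branch, x* = 8.
Check: AVC at x = 8 is £34 ≤ P, so revenue covers variable cost.
Profit = P·x − TC = 98·8 − 529 = £255.

Produce at x = 8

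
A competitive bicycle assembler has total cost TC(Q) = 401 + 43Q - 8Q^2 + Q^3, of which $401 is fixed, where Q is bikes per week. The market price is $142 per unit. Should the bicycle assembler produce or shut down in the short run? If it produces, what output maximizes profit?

Produce at Q = 9

Variable cost is VC = 43Q - 8Q^2 + Q^3, so AVC = VC/Q = 43 - 8Q + Q^2 and MC = dTC/dQ = 43 - 16Q + 3Q^2.
The AVC parabola has its vertex at Q = 8/2 = 4, where AVC = 43 - 8·4 + 4^2 = $27.
Because $142 ≥ $27, revenue can cover variable cost; the firm operates.
Solving P = MC: -99 - 16Q + 3Q^2 = 0 ⇒ Q = -11/3 or 9. On the upward-sloping branch, Q* = 9.
Check: AVC at Q = 9 is $52 ≤ P, so revenue covers variable cost.
Profit = P·Q − TC = 142·9 − 869 = $409.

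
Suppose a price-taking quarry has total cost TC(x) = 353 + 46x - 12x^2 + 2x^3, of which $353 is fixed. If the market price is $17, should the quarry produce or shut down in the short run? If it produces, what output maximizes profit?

Shut down

Variable cost is VC = 46x - 12x^2 + 2x^3, so AVC = VC/x = 46 - 12x + 2x^2 and MC = dTC/dx = 46 - 24x + 6x^2.
The AVC parabola has its vertex at x = 12/4 = 3, where AVC = 46 - 12·3 + 2·3^2 = $28.
With P < min AVC ($17 < $28), every unit sold adds to the loss.
Shutting down limits the loss to fixed cost, $353.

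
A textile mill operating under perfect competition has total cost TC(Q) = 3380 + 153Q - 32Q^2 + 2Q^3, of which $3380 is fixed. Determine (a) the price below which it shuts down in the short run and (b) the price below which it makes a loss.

Shutdown price = $25; break-even price = $335

Shutdown price = min AVC. AVC = 153 - 32Q + 2Q^2, with vertex at Q = 8 and minimum $25.
ATC = 3380/Q + 153 - 32Q + 2Q^2. Setting dATC/dQ = −3380/Q^2 − 32 + 4Q = 0 gives Q = 13 (since 4·13^3 − 32·13^2 = 3380).
min ATC = 3380/13 + 153 − 32·13 + 2·13^2 = $335. That is the break-even price.
Between these two prices the firm operates at a loss; above $335 it earns a profit.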